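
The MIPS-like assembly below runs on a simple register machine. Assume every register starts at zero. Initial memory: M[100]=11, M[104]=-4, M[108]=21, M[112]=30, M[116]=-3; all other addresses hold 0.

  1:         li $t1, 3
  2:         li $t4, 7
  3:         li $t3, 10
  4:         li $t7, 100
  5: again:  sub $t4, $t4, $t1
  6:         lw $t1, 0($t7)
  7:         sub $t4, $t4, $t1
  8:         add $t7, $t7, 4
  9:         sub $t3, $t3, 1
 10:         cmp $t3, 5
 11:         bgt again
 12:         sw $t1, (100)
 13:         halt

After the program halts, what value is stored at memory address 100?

-3

after li $t1, 3: $t1=3
after li $t4, 7: $t4=7
after li $t3, 10: $t3=10
after li $t7, 100: $t7=100
after sub $t4, $t4, $t1: $t4=7-3=4
after lw $t1, 0($t7): $t1=M[100]=11
after sub $t4, $t4, $t1: $t4=4-11=-7
after add $t7, $t7, 4: $t7=100+4=104
after sub $t3, $t3, 1: $t3=10-1=9
cmp $t3, 5  (cmp 9,5)
bgt again: taken
after sub $t4, $t4, $t1: $t4=(-7)-11=-18
after lw $t1, 0($t7): $t1=M[104]=-4
after sub $t4, $t4, $t1: $t4=(-18)-(-4)=-14
after add $t7, $t7, 4: $t7=104+4=108
after sub $t3, $t3, 1: $t3=9-1=8
cmp $t3, 5  (cmp 8,5)
bgt again: taken
after sub $t4, $t4, $t1: $t4=(-14)-(-4)=-10
after lw $t1, 0($t7): $t1=M[108]=21
after sub $t4, $t4, $t1: $t4=(-10)-21=-31
after add $t7, $t7, 4: $t7=108+4=112
after sub $t3, $t3, 1: $t3=8-1=7
cmp $t3, 5  (cmp 7,5)
bgt again: taken
after sub $t4, $t4, $t1: $t4=(-31)-21=-52
after lw $t1, 0($t7): $t1=M[112]=30
after sub $t4, $t4, $t1: $t4=(-52)-30=-82
after add $t7, $t7, 4: $t7=112+4=116
after sub $t3, $t3, 1: $t3=7-1=6
cmp $t3, 5  (cmp 6,5)
bgt again: taken
after sub $t4, $t4, $t1: $t4=(-82)-30=-112
after lw $t1, 0($t7): $t1=M[116]=-3
after sub $t4, $t4, $t1: $t4=(-112)-(-3)=-109
after add $t7, $t7, 4: $t7=116+4=120
after sub $t3, $t3, 1: $t3=6-1=5
cmp $t3, 5  (cmp 5,5)
bgt again: not taken
sw $t1, (100) → M[100]=-3
halt.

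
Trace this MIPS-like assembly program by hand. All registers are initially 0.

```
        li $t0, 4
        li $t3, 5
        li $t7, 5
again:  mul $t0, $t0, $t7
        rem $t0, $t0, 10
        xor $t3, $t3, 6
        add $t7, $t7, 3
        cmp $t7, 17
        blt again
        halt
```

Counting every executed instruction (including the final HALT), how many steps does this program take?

after li $t0, 4: $t0=4
after li $t3, 5: $t3=5
after li $t7, 5: $t7=5
after mul $t0, $t0, $t7: $t0=4*5=20
after rem $t0, $t0, 10: $t0=20%10=0
after xor $t3, $t3, 6: $t3=5^6=3
after add $t7, $t7, 3: $t7=5+3=8
cmp $t7, 17  (cmp 8,17)
blt again: taken
after mul $t0, $t0, $t7: $t0=0*8=0
after rem $t0, $t0, 10: $t0=0%10=0
after xor $t3, $t3, 6: $t3=3^6=5
after add $t7, $t7, 3: $t7=8+3=11
cmp $t7, 17  (cmp 11,17)
blt again: taken
after mul $t0, $t0, $t7: $t0=0*11=0
after rem $t0, $t0, 10: $t0=0%10=0
after xor $t3, $t3, 6: $t3=5^6=3
after add $t7, $t7, 3: $t7=11+3=14
cmp $t7, 17  (cmp 14,17)
blt again: taken
after mul $t0, $t0, $t7: $t0=0*14=0
after rem $t0, $t0, 10: $t0=0%10=0
after xor $t3, $t3, 6: $t3=3^6=5
after add $t7, $t7, 3: $t7=14+3=17
cmp $t7, 17  (cmp 17,17)
blt again: not taken
halt.
Total executed instructions: 28.

28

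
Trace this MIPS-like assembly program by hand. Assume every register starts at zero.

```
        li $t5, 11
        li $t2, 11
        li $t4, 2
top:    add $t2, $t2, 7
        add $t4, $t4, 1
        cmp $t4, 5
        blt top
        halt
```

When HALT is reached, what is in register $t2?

$t5=11
$t2=11
$t4=2
$t2=11+7=18
$t4=2+1=3
cmp $t4, 5  (cmp 3,5)
blt top: taken
$t2=18+7=25
$t4=3+1=4
cmp $t4, 5  (cmp 4,5)
blt top: taken
$t2=25+7=32
$t4=4+1=5
cmp $t4, 5  (cmp 5,5)
blt top: not taken
halt.

32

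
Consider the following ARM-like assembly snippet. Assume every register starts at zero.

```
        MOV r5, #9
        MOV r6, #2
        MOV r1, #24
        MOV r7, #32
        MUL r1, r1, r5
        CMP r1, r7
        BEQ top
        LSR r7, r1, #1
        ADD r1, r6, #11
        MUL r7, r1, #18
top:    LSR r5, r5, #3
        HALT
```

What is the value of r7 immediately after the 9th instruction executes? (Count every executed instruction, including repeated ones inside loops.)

108

after MOV r5, #9: r5=9
after MOV r6, #2: r6=2
after MOV r1, #24: r1=24
after MOV r7, #32: r7=32
after MUL r1, r1, r5: r1=24*9=216
CMP r1, r7  (cmp 216,32)
BEQ top: not taken
after LSR r7, r1, #1: r7=216>>1=108
after ADD r1, r6, #11: r1=2+11=13
After step 9: r7 = 108.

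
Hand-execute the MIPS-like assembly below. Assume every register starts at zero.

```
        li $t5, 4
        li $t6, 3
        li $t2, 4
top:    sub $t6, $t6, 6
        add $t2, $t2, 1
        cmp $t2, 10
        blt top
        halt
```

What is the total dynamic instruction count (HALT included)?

li $t5, 4 → $t5=4
li $t6, 3 → $t6=3
li $t2, 4 → $t2=4
sub $t6, $t6, 6 → $t6=3-6=-3
add $t2, $t2, 1 → $t2=4+1=5
cmp $t2, 10  (cmp 5,10)
blt top: taken
sub $t6, $t6, 6 → $t6=(-3)-6=-9
add $t2, $t2, 1 → $t2=5+1=6
cmp $t2, 10  (cmp 6,10)
blt top: taken
sub $t6, $t6, 6 → $t6=(-9)-6=-15
add $t2, $t2, 1 → $t2=6+1=7
cmp $t2, 10  (cmp 7,10)
blt top: taken
sub $t6, $t6, 6 → $t6=(-15)-6=-21
add $t2, $t2, 1 → $t2=7+1=8
cmp $t2, 10  (cmp 8,10)
blt top: taken
sub $t6, $t6, 6 → $t6=(-21)-6=-27
add $t2, $t2, 1 → $t2=8+1=9
cmp $t2, 10  (cmp 9,10)
blt top: taken
sub $t6, $t6, 6 → $t6=(-27)-6=-33
add $t2, $t2, 1 → $t2=9+1=10
cmp $t2, 10  (cmp 10,10)
blt top: not taken
halt.
Total executed instructions: 28.

28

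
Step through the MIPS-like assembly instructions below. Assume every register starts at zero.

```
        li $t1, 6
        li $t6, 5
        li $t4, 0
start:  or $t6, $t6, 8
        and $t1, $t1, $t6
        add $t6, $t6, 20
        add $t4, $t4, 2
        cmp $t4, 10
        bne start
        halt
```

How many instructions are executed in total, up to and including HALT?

li $t1, 6 → $t1=6
li $t6, 5 → $t6=5
li $t4, 0 → $t4=0
or $t6, $t6, 8 → $t6=5|8=13
and $t1, $t1, $t6 → $t1=6&13=4
add $t6, $t6, 20 → $t6=13+20=33
add $t4, $t4, 2 → $t4=0+2=2
cmp $t4, 10  (cmp 2,10)
bne start: taken
or $t6, $t6, 8 → $t6=33|8=41
and $t1, $t1, $t6 → $t1=4&41=0
add $t6, $t6, 20 → $t6=41+20=61
add $t4, $t4, 2 → $t4=2+2=4
cmp $t4, 10  (cmp 4,10)
bne start: taken
or $t6, $t6, 8 → $t6=61|8=61
and $t1, $t1, $t6 → $t1=0&61=0
add $t6, $t6, 20 → $t6=61+20=81
add $t4, $t4, 2 → $t4=4+2=6
cmp $t4, 10  (cmp 6,10)
bne start: taken
or $t6, $t6, 8 → $t6=81|8=89
and $t1, $t1, $t6 → $t1=0&89=0
add $t6, $t6, 20 → $t6=89+20=109
add $t4, $t4, 2 → $t4=6+2=8
cmp $t4, 10  (cmp 8,10)
bne start: taken
or $t6, $t6, 8 → $t6=109|8=109
and $t1, $t1, $t6 → $t1=0&109=0
add $t6, $t6, 20 → $t6=109+20=129
add $t4, $t4, 2 → $t4=8+2=10
cmp $t4, 10  (cmp 10,10)
bne start: not taken
halt.
Total executed instructions: 34.

34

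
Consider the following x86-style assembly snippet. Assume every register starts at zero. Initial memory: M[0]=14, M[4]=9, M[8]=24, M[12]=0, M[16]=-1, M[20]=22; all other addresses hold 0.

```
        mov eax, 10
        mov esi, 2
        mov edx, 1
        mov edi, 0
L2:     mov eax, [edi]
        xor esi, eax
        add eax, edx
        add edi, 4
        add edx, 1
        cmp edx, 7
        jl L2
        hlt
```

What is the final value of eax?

eax=10
esi=2
edx=1
edi=0
eax=M[0]=14
esi=2^14=12
eax=14+1=15
edi=0+4=4
edx=1+1=2
cmp edx, 7  (cmp 2,7)
jl L2: taken
eax=M[4]=9
esi=12^9=5
eax=9+2=11
edi=4+4=8
edx=2+1=3
cmp edx, 7  (cmp 3,7)
jl L2: taken
eax=M[8]=24
esi=5^24=29
eax=24+3=27
edi=8+4=12
edx=3+1=4
cmp edx, 7  (cmp 4,7)
jl L2: taken
eax=M[12]=0
esi=29^0=29
eax=0+4=4
edi=12+4=16
edx=4+1=5
cmp edx, 7  (cmp 5,7)
jl L2: taken
eax=M[16]=-1
esi=29^(-1)=-30
eax=(-1)+5=4
edi=16+4=20
edx=5+1=6
cmp edx, 7  (cmp 6,7)
jl L2: taken
eax=M[20]=22
esi=(-30)^22=-12
eax=22+6=28
edi=20+4=24
edx=6+1=7
cmp edx, 7  (cmp 7,7)
jl L2: not taken
halt.

28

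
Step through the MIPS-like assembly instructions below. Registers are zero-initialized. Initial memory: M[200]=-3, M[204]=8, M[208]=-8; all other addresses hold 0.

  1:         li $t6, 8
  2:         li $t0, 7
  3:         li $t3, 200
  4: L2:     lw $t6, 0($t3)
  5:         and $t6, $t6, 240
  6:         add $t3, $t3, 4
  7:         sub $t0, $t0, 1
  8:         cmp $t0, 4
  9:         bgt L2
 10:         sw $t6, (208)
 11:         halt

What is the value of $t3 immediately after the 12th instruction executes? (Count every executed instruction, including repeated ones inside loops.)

208

after li $t6, 8: $t6=8
after li $t0, 7: $t0=7
after li $t3, 200: $t3=200
after lw $t6, 0($t3): $t6=M[200]=-3
after and $t6, $t6, 240: $t6=(-3)&240=240
after add $t3, $t3, 4: $t3=200+4=204
after sub $t0, $t0, 1: $t0=7-1=6
cmp $t0, 4  (cmp 6,4)
bgt L2: taken
after lw $t6, 0($t3): $t6=M[204]=8
after and $t6, $t6, 240: $t6=8&240=0
after add $t3, $t3, 4: $t3=204+4=208
After step 12: $t3 = 208.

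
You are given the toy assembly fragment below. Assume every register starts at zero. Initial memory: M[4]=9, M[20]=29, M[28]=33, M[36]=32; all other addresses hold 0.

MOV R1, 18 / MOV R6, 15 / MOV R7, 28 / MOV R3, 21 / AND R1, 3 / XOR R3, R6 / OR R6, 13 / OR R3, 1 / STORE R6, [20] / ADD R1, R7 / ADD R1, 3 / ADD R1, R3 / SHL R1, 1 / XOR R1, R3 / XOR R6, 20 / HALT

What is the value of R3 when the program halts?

27

R1=18
R6=15
R7=28
R3=21
R1=18&3=2
R3=21^15=26
R6=15|13=15
R3=26|1=27
STORE R6, [20] → M[20]=15
R1=2+28=30
R1=30+3=33
R1=33+27=60
R1=60<<1=120
R1=120^27=99
R6=15^20=27
halt.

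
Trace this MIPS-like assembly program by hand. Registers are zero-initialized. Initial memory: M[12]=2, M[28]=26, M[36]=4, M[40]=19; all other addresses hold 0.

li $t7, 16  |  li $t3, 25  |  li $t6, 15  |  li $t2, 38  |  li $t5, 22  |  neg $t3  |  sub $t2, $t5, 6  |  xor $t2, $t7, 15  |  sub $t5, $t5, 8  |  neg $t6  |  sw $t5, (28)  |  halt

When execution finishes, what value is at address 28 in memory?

14

after li $t7, 16: $t7=16
after li $t3, 25: $t3=25
after li $t6, 15: $t6=15
after li $t2, 38: $t2=38
after li $t5, 22: $t5=22
after neg $t3: $t3=-(25)=-25
after sub $t2, $t5, 6: $t2=22-6=16
after xor $t2, $t7, 15: $t2=16^15=31
after sub $t5, $t5, 8: $t5=22-8=14
after neg $t6: $t6=-(15)=-15
sw $t5, (28) → M[28]=14
halt.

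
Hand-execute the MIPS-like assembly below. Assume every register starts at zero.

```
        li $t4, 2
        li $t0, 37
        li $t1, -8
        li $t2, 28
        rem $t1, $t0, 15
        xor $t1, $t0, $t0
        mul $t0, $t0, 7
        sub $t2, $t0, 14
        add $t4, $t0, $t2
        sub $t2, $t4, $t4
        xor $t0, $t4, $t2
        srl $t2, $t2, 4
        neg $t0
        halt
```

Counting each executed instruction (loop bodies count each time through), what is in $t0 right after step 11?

after li $t4, 2: $t4=2
after li $t0, 37: $t0=37
after li $t1, -8: $t1=-8
after li $t2, 28: $t2=28
after rem $t1, $t0, 15: $t1=37%15=7
after xor $t1, $t0, $t0: $t1=37^37=0
after mul $t0, $t0, 7: $t0=37*7=259
after sub $t2, $t0, 14: $t2=259-14=245
after add $t4, $t0, $t2: $t4=259+245=504
after sub $t2, $t4, $t4: $t2=504-504=0
after xor $t0, $t4, $t2: $t0=504^0=504
After step 11: $t0 = 504.

504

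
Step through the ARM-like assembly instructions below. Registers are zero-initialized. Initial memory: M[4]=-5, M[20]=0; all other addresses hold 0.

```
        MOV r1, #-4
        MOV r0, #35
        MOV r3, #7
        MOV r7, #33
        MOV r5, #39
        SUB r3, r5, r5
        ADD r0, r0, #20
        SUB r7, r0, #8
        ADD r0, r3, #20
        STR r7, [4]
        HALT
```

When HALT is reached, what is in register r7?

47

after MOV r1, #-4: r1=-4
after MOV r0, #35: r0=35
after MOV r3, #7: r3=7
after MOV r7, #33: r7=33
after MOV r5, #39: r5=39
after SUB r3, r5, r5: r3=39-39=0
after ADD r0, r0, #20: r0=35+20=55
after SUB r7, r0, #8: r7=55-8=47
after ADD r0, r3, #20: r0=0+20=20
STR r7, [4] → M[4]=47
halt.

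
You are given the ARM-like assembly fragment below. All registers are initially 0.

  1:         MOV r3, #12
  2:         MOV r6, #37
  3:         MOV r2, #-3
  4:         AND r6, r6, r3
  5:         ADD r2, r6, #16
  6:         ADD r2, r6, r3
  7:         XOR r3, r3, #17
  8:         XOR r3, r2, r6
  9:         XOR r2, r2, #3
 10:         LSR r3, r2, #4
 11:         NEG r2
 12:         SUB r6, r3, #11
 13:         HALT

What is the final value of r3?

r3=12
r6=37
r2=-3
r6=37&12=4
r2=4+16=20
r2=4+12=16
r3=12^17=29
r3=16^4=20
r2=16^3=19
r3=19>>4=1
r2=-(19)=-19
r6=1-11=-10
halt.

1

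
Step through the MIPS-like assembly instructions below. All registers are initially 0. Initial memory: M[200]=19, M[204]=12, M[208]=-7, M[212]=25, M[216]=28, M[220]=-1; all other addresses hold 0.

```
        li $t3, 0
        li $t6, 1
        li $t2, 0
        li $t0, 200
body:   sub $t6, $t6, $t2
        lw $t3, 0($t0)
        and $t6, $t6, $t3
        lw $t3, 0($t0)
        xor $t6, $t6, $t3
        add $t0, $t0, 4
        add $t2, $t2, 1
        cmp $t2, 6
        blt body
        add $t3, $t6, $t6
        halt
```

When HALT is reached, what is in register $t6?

$t3=0
$t6=1
$t2=0
$t0=200
$t6=1-0=1
$t3=M[200]=19
$t6=1&19=1
$t3=M[200]=19
$t6=1^19=18
$t0=200+4=204
$t2=0+1=1
cmp $t2, 6  (cmp 1,6)
blt body: taken
$t6=18-1=17
$t3=M[204]=12
$t6=17&12=0
$t3=M[204]=12
$t6=0^12=12
$t0=204+4=208
$t2=1+1=2
cmp $t2, 6  (cmp 2,6)
blt body: taken
$t6=12-2=10
$t3=M[208]=-7
$t6=10&(-7)=8
$t3=M[208]=-7
$t6=8^(-7)=-15
$t0=208+4=212
$t2=2+1=3
cmp $t2, 6  (cmp 3,6)
blt body: taken
$t6=(-15)-3=-18
$t3=M[212]=25
$t6=(-18)&25=8
$t3=M[212]=25
$t6=8^25=17
$t0=212+4=216
$t2=3+1=4
cmp $t2, 6  (cmp 4,6)
blt body: taken
$t6=17-4=13
$t3=M[216]=28
$t6=13&28=12
$t3=M[216]=28
$t6=12^28=16
$t0=216+4=220
$t2=4+1=5
cmp $t2, 6  (cmp 5,6)
blt body: taken
$t6=16-5=11
$t3=M[220]=-1
$t6=11&(-1)=11
$t3=M[220]=-1
$t6=11^(-1)=-12
$t0=220+4=224
$t2=5+1=6
cmp $t2, 6  (cmp 6,6)
blt body: not taken
$t3=(-12)+(-12)=-24
halt.

-12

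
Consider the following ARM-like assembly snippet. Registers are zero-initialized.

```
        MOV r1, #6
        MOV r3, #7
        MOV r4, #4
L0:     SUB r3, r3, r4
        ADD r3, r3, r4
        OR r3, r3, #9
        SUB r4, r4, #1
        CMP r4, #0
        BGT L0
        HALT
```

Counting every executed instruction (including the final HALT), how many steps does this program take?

r1=6
r3=7
r4=4
r3=7-4=3
r3=3+4=7
r3=7|9=15
r4=4-1=3
CMP r4, #0  (cmp 3,0)
BGT L0: taken
r3=15-3=12
r3=12+3=15
r3=15|9=15
r4=3-1=2
CMP r4, #0  (cmp 2,0)
BGT L0: taken
r3=15-2=13
r3=13+2=15
r3=15|9=15
r4=2-1=1
CMP r4, #0  (cmp 1,0)
BGT L0: taken
r3=15-1=14
r3=14+1=15
r3=15|9=15
r4=1-1=0
CMP r4, #0  (cmp 0,0)
BGT L0: not taken
halt.
Total executed instructions: 28.

28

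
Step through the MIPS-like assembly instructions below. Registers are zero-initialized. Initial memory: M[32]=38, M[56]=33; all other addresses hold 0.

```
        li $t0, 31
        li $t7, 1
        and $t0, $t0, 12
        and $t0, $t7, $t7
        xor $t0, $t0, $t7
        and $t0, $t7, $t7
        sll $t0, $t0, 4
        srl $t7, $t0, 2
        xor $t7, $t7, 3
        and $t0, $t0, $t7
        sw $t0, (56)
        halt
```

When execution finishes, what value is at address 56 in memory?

$t0=31
$t7=1
$t0=31&12=12
$t0=1&1=1
$t0=1^1=0
$t0=1&1=1
$t0=1<<4=16
$t7=16>>2=4
$t7=4^3=7
$t0=16&7=0
sw $t0, (56) → M[56]=0
halt.

0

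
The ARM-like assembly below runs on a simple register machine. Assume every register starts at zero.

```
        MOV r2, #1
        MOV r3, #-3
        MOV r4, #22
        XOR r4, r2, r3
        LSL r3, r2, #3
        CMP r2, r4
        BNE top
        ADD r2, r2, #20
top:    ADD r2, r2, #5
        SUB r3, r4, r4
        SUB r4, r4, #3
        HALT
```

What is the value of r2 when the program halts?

r2=1
r3=-3
r4=22
r4=1^(-3)=-4
r3=1<<3=8
CMP r2, r4  (cmp 1,-4)
BNE top: taken
r2=1+5=6
r3=(-4)-(-4)=0
r4=(-4)-3=-7
halt.

6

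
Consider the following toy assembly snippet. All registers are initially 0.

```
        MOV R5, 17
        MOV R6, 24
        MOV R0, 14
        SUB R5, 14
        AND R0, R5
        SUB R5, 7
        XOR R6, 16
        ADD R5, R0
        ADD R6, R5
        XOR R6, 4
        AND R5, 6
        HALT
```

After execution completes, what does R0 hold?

after MOV R5, 17: R5=17
after MOV R6, 24: R6=24
after MOV R0, 14: R0=14
after SUB R5, 14: R5=17-14=3
after AND R0, R5: R0=14&3=2
after SUB R5, 7: R5=3-7=-4
after XOR R6, 16: R6=24^16=8
after ADD R5, R0: R5=(-4)+2=-2
after ADD R6, R5: R6=8+(-2)=6
after XOR R6, 4: R6=6^4=2
after AND R5, 6: R5=(-2)&6=6
halt.

2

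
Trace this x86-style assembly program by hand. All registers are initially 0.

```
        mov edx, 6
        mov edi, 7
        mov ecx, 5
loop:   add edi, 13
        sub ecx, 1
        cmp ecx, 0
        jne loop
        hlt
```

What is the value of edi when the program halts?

72

edx=6
edi=7
ecx=5
edi=7+13=20
ecx=5-1=4
cmp ecx, 0  (cmp 4,0)
jne loop: taken
edi=20+13=33
ecx=4-1=3
cmp ecx, 0  (cmp 3,0)
jne loop: taken
edi=33+13=46
ecx=3-1=2
cmp ecx, 0  (cmp 2,0)
jne loop: taken
edi=46+13=59
ecx=2-1=1
cmp ecx, 0  (cmp 1,0)
jne loop: taken
edi=59+13=72
ecx=1-1=0
cmp ecx, 0  (cmp 0,0)
jne loop: not taken
halt.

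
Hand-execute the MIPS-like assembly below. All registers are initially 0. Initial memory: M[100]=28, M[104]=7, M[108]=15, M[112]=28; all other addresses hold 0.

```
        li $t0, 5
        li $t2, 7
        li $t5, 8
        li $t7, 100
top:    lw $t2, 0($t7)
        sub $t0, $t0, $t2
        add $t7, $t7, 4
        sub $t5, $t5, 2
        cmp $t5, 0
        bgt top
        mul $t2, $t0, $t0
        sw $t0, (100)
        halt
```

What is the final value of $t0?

$t0=5
$t2=7
$t5=8
$t7=100
$t2=M[100]=28
$t0=5-28=-23
$t7=100+4=104
$t5=8-2=6
cmp $t5, 0  (cmp 6,0)
bgt top: taken
$t2=M[104]=7
$t0=(-23)-7=-30
$t7=104+4=108
$t5=6-2=4
cmp $t5, 0  (cmp 4,0)
bgt top: taken
$t2=M[108]=15
$t0=(-30)-15=-45
$t7=108+4=112
$t5=4-2=2
cmp $t5, 0  (cmp 2,0)
bgt top: taken
$t2=M[112]=28
$t0=(-45)-28=-73
$t7=112+4=116
$t5=2-2=0
cmp $t5, 0  (cmp 0,0)
bgt top: not taken
$t2=(-73)*(-73)=5329
sw $t0, (100) → M[100]=-73
halt.

-73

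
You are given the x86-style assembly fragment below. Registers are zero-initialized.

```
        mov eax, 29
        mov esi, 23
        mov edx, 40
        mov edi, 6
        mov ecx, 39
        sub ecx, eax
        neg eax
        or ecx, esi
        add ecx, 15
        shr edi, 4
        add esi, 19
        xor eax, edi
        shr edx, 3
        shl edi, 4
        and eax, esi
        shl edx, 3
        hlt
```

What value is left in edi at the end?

after mov eax, 29: eax=29
after mov esi, 23: esi=23
after mov edx, 40: edx=40
after mov edi, 6: edi=6
after mov ecx, 39: ecx=39
after sub ecx, eax: ecx=39-29=10
after neg eax: eax=-(29)=-29
after or ecx, esi: ecx=10|23=31
after add ecx, 15: ecx=31+15=46
after shr edi, 4: edi=6>>4=0
after add esi, 19: esi=23+19=42
after xor eax, edi: eax=(-29)^0=-29
after shr edx, 3: edx=40>>3=5
after shl edi, 4: edi=0<<4=0
after and eax, esi: eax=(-29)&42=34
after shl edx, 3: edx=5<<3=40
halt.

0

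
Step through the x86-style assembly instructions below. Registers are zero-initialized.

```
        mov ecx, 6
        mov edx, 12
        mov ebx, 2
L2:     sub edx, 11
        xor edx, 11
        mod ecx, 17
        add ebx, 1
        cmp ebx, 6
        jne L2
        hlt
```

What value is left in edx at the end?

ecx=6
edx=12
ebx=2
edx=12-11=1
edx=1^11=10
ecx=6%17=6
ebx=2+1=3
cmp ebx, 6  (cmp 3,6)
jne L2: taken
edx=10-11=-1
edx=(-1)^11=-12
ecx=6%17=6
ebx=3+1=4
cmp ebx, 6  (cmp 4,6)
jne L2: taken
edx=(-12)-11=-23
edx=(-23)^11=-30
ecx=6%17=6
ebx=4+1=5
cmp ebx, 6  (cmp 5,6)
jne L2: taken
edx=(-30)-11=-41
edx=(-41)^11=-36
ecx=6%17=6
ebx=5+1=6
cmp ebx, 6  (cmp 6,6)
jne L2: not taken
halt.

-36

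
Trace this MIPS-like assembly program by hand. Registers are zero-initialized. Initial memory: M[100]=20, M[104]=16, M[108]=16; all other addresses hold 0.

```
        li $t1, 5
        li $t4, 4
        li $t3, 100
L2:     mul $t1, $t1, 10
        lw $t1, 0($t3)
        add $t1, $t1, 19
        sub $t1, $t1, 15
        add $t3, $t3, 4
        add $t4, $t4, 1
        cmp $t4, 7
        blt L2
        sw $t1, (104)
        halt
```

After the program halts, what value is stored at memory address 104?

after li $t1, 5: $t1=5
after li $t4, 4: $t4=4
after li $t3, 100: $t3=100
after mul $t1, $t1, 10: $t1=5*10=50
after lw $t1, 0($t3): $t1=M[100]=20
after add $t1, $t1, 19: $t1=20+19=39
after sub $t1, $t1, 15: $t1=39-15=24
after add $t3, $t3, 4: $t3=100+4=104
after add $t4, $t4, 1: $t4=4+1=5
cmp $t4, 7  (cmp 5,7)
blt L2: taken
after mul $t1, $t1, 10: $t1=24*10=240
after lw $t1, 0($t3): $t1=M[104]=16
after add $t1, $t1, 19: $t1=16+19=35
after sub $t1, $t1, 15: $t1=35-15=20
after add $t3, $t3, 4: $t3=104+4=108
after add $t4, $t4, 1: $t4=5+1=6
cmp $t4, 7  (cmp 6,7)
blt L2: taken
after mul $t1, $t1, 10: $t1=20*10=200
after lw $t1, 0($t3): $t1=M[108]=16
after add $t1, $t1, 19: $t1=16+19=35
after sub $t1, $t1, 15: $t1=35-15=20
after add $t3, $t3, 4: $t3=108+4=112
after add $t4, $t4, 1: $t4=6+1=7
cmp $t4, 7  (cmp 7,7)
blt L2: not taken
sw $t1, (104) → M[104]=20
halt.

20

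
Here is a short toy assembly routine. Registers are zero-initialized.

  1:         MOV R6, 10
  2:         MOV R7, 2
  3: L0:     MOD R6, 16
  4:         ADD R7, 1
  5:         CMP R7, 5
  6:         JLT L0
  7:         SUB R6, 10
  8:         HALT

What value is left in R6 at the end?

0

R6=10
R7=2
R6=10%16=10
R7=2+1=3
CMP R7, 5  (cmp 3,5)
JLT L0: taken
R6=10%16=10
R7=3+1=4
CMP R7, 5  (cmp 4,5)
JLT L0: taken
R6=10%16=10
R7=4+1=5
CMP R7, 5  (cmp 5,5)
JLT L0: not taken
R6=10-10=0
halt.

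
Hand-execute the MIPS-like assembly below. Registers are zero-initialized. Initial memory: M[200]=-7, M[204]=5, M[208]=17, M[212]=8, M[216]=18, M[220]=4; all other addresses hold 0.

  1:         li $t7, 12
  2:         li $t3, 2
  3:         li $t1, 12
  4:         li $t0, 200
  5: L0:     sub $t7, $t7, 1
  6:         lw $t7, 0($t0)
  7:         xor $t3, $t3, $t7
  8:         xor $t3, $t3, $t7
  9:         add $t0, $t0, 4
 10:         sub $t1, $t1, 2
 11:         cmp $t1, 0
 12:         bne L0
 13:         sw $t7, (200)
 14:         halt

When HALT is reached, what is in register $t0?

224

$t7=12
$t3=2
$t1=12
$t0=200
$t7=12-1=11
$t7=M[200]=-7
$t3=2^(-7)=-5
$t3=(-5)^(-7)=2
$t0=200+4=204
$t1=12-2=10
cmp $t1, 0  (cmp 10,0)
bne L0: taken
$t7=(-7)-1=-8
$t7=M[204]=5
$t3=2^5=7
$t3=7^5=2
$t0=204+4=208
$t1=10-2=8
cmp $t1, 0  (cmp 8,0)
bne L0: taken
$t7=5-1=4
$t7=M[208]=17
$t3=2^17=19
$t3=19^17=2
$t0=208+4=212
$t1=8-2=6
cmp $t1, 0  (cmp 6,0)
bne L0: taken
$t7=17-1=16
$t7=M[212]=8
$t3=2^8=10
$t3=10^8=2
$t0=212+4=216
$t1=6-2=4
cmp $t1, 0  (cmp 4,0)
bne L0: taken
$t7=8-1=7
$t7=M[216]=18
$t3=2^18=16
$t3=16^18=2
$t0=216+4=220
$t1=4-2=2
cmp $t1, 0  (cmp 2,0)
bne L0: taken
$t7=18-1=17
$t7=M[220]=4
$t3=2^4=6
$t3=6^4=2
$t0=220+4=224
$t1=2-2=0
cmp $t1, 0  (cmp 0,0)
bne L0: not taken
sw $t7, (200) → M[200]=4
halt.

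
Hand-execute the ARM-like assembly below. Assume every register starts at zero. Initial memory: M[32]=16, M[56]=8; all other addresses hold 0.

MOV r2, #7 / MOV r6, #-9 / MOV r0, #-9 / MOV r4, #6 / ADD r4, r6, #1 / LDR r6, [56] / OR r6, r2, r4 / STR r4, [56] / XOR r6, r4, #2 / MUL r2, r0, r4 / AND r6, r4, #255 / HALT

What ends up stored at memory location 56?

-8

after MOV r2, #7: r2=7
after MOV r6, #-9: r6=-9
after MOV r0, #-9: r0=-9
after MOV r4, #6: r4=6
after ADD r4, r6, #1: r4=(-9)+1=-8
after LDR r6, [56]: r6=M[56]=8
after OR r6, r2, r4: r6=7|(-8)=-1
STR r4, [56] → M[56]=-8
after XOR r6, r4, #2: r6=(-8)^2=-6
after MUL r2, r0, r4: r2=(-9)*(-8)=72
after AND r6, r4, #255: r6=(-8)&255=248
halt.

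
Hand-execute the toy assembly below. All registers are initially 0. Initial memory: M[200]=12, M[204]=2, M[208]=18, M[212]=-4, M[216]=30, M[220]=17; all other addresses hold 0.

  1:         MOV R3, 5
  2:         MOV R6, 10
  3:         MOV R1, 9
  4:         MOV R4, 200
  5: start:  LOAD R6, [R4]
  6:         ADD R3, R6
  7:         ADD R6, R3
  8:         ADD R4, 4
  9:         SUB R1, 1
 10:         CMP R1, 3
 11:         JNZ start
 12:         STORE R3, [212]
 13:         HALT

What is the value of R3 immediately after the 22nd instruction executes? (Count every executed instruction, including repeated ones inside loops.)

37

MOV R3, 5 → R3=5
MOV R6, 10 → R6=10
MOV R1, 9 → R1=9
MOV R4, 200 → R4=200
LOAD R6, [R4] → R6=M[200]=12
ADD R3, R6 → R3=5+12=17
ADD R6, R3 → R6=12+17=29
ADD R4, 4 → R4=200+4=204
SUB R1, 1 → R1=9-1=8
CMP R1, 3  (cmp 8,3)
JNZ start: taken
LOAD R6, [R4] → R6=M[204]=2
ADD R3, R6 → R3=17+2=19
ADD R6, R3 → R6=2+19=21
ADD R4, 4 → R4=204+4=208
SUB R1, 1 → R1=8-1=7
CMP R1, 3  (cmp 7,3)
JNZ start: taken
LOAD R6, [R4] → R6=M[208]=18
ADD R3, R6 → R3=19+18=37
ADD R6, R3 → R6=18+37=55
ADD R4, 4 → R4=208+4=212
After step 22: R3 = 37.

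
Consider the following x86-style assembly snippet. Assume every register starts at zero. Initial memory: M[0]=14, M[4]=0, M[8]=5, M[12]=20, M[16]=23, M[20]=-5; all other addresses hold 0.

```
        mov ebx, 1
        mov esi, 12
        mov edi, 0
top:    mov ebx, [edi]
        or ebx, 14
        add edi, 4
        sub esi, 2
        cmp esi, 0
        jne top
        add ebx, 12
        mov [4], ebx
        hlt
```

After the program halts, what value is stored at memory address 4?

ebx=1
esi=12
edi=0
ebx=M[0]=14
ebx=14|14=14
edi=0+4=4
esi=12-2=10
cmp esi, 0  (cmp 10,0)
jne top: taken
ebx=M[4]=0
ebx=0|14=14
edi=4+4=8
esi=10-2=8
cmp esi, 0  (cmp 8,0)
jne top: taken
ebx=M[8]=5
ebx=5|14=15
edi=8+4=12
esi=8-2=6
cmp esi, 0  (cmp 6,0)
jne top: taken
ebx=M[12]=20
ebx=20|14=30
edi=12+4=16
esi=6-2=4
cmp esi, 0  (cmp 4,0)
jne top: taken
ebx=M[16]=23
ebx=23|14=31
edi=16+4=20
esi=4-2=2
cmp esi, 0  (cmp 2,0)
jne top: taken
ebx=M[20]=-5
ebx=(-5)|14=-1
edi=20+4=24
esi=2-2=0
cmp esi, 0  (cmp 0,0)
jne top: not taken
ebx=(-1)+12=11
mov [4], ebx → M[4]=11
halt.

11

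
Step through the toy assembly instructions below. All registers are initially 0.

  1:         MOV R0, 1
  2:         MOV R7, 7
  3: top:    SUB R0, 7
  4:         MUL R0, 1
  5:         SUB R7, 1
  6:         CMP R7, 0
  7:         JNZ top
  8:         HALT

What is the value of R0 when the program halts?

after MOV R0, 1: R0=1
after MOV R7, 7: R7=7
after SUB R0, 7: R0=1-7=-6
after MUL R0, 1: R0=(-6)*1=-6
after SUB R7, 1: R7=7-1=6
CMP R7, 0  (cmp 6,0)
JNZ top: taken
after SUB R0, 7: R0=(-6)-7=-13
after MUL R0, 1: R0=(-13)*1=-13
after SUB R7, 1: R7=6-1=5
CMP R7, 0  (cmp 5,0)
JNZ top: taken
after SUB R0, 7: R0=(-13)-7=-20
after MUL R0, 1: R0=(-20)*1=-20
after SUB R7, 1: R7=5-1=4
CMP R7, 0  (cmp 4,0)
JNZ top: taken
after SUB R0, 7: R0=(-20)-7=-27
after MUL R0, 1: R0=(-27)*1=-27
after SUB R7, 1: R7=4-1=3
CMP R7, 0  (cmp 3,0)
JNZ top: taken
after SUB R0, 7: R0=(-27)-7=-34
after MUL R0, 1: R0=(-34)*1=-34
after SUB R7, 1: R7=3-1=2
CMP R7, 0  (cmp 2,0)
JNZ top: taken
after SUB R0, 7: R0=(-34)-7=-41
after MUL R0, 1: R0=(-41)*1=-41
after SUB R7, 1: R7=2-1=1
CMP R7, 0  (cmp 1,0)
JNZ top: taken
after SUB R0, 7: R0=(-41)-7=-48
after MUL R0, 1: R0=(-48)*1=-48
after SUB R7, 1: R7=1-1=0
CMP R7, 0  (cmp 0,0)
JNZ top: not taken
halt.

-48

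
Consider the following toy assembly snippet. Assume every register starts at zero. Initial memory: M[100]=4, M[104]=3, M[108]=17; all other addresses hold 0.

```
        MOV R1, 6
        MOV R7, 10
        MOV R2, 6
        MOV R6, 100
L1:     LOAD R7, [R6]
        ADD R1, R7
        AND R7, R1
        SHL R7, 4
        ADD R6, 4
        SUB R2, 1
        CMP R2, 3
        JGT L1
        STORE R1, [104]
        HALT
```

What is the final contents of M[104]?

30

MOV R1, 6 → R1=6
MOV R7, 10 → R7=10
MOV R2, 6 → R2=6
MOV R6, 100 → R6=100
LOAD R7, [R6] → R7=M[100]=4
ADD R1, R7 → R1=6+4=10
AND R7, R1 → R7=4&10=0
SHL R7, 4 → R7=0<<4=0
ADD R6, 4 → R6=100+4=104
SUB R2, 1 → R2=6-1=5
CMP R2, 3  (cmp 5,3)
JGT L1: taken
LOAD R7, [R6] → R7=M[104]=3
ADD R1, R7 → R1=10+3=13
AND R7, R1 → R7=3&13=1
SHL R7, 4 → R7=1<<4=16
ADD R6, 4 → R6=104+4=108
SUB R2, 1 → R2=5-1=4
CMP R2, 3  (cmp 4,3)
JGT L1: taken
LOAD R7, [R6] → R7=M[108]=17
ADD R1, R7 → R1=13+17=30
AND R7, R1 → R7=17&30=16
SHL R7, 4 → R7=16<<4=256
ADD R6, 4 → R6=108+4=112
SUB R2, 1 → R2=4-1=3
CMP R2, 3  (cmp 3,3)
JGT L1: not taken
STORE R1, [104] → M[104]=30
halt.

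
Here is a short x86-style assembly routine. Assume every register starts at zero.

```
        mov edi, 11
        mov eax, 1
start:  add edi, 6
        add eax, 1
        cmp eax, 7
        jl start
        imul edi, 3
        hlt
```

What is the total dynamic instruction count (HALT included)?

28

mov edi, 11 → edi=11
mov eax, 1 → eax=1
add edi, 6 → edi=11+6=17
add eax, 1 → eax=1+1=2
cmp eax, 7  (cmp 2,7)
jl start: taken
add edi, 6 → edi=17+6=23
add eax, 1 → eax=2+1=3
cmp eax, 7  (cmp 3,7)
jl start: taken
add edi, 6 → edi=23+6=29
add eax, 1 → eax=3+1=4
cmp eax, 7  (cmp 4,7)
jl start: taken
add edi, 6 → edi=29+6=35
add eax, 1 → eax=4+1=5
cmp eax, 7  (cmp 5,7)
jl start: taken
add edi, 6 → edi=35+6=41
add eax, 1 → eax=5+1=6
cmp eax, 7  (cmp 6,7)
jl start: taken
add edi, 6 → edi=41+6=47
add eax, 1 → eax=6+1=7
cmp eax, 7  (cmp 7,7)
jl start: not taken
imul edi, 3 → edi=47*3=141
halt.
Total executed instructions: 28.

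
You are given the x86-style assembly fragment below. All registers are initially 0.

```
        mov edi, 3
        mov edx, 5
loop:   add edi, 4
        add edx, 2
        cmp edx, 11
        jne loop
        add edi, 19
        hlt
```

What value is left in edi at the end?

34

edi=3
edx=5
edi=3+4=7
edx=5+2=7
cmp edx, 11  (cmp 7,11)
jne loop: taken
edi=7+4=11
edx=7+2=9
cmp edx, 11  (cmp 9,11)
jne loop: taken
edi=11+4=15
edx=9+2=11
cmp edx, 11  (cmp 11,11)
jne loop: not taken
edi=15+19=34
halt.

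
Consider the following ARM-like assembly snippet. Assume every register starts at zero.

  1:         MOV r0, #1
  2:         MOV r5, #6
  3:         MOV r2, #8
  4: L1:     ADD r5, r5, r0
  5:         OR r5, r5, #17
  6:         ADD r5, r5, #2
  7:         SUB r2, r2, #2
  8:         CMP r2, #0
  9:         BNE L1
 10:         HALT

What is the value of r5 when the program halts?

after MOV r0, #1: r0=1
after MOV r5, #6: r5=6
after MOV r2, #8: r2=8
after ADD r5, r5, r0: r5=6+1=7
after OR r5, r5, #17: r5=7|17=23
after ADD r5, r5, #2: r5=23+2=25
after SUB r2, r2, #2: r2=8-2=6
CMP r2, #0  (cmp 6,0)
BNE L1: taken
after ADD r5, r5, r0: r5=25+1=26
after OR r5, r5, #17: r5=26|17=27
after ADD r5, r5, #2: r5=27+2=29
after SUB r2, r2, #2: r2=6-2=4
CMP r2, #0  (cmp 4,0)
BNE L1: taken
after ADD r5, r5, r0: r5=29+1=30
after OR r5, r5, #17: r5=30|17=31
after ADD r5, r5, #2: r5=31+2=33
after SUB r2, r2, #2: r2=4-2=2
CMP r2, #0  (cmp 2,0)
BNE L1: taken
after ADD r5, r5, r0: r5=33+1=34
after OR r5, r5, #17: r5=34|17=51
after ADD r5, r5, #2: r5=51+2=53
after SUB r2, r2, #2: r2=2-2=0
CMP r2, #0  (cmp 0,0)
BNE L1: not taken
halt.

53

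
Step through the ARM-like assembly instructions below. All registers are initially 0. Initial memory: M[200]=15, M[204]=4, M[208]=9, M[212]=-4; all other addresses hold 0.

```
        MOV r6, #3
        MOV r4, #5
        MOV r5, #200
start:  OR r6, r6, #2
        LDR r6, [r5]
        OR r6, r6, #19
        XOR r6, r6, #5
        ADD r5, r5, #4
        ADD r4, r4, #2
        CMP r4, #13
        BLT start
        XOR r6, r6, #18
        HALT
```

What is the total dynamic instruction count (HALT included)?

37

r6=3
r4=5
r5=200
r6=3|2=3
r6=M[200]=15
r6=15|19=31
r6=31^5=26
r5=200+4=204
r4=5+2=7
CMP r4, #13  (cmp 7,13)
BLT start: taken
r6=26|2=26
r6=M[204]=4
r6=4|19=23
r6=23^5=18
r5=204+4=208
r4=7+2=9
CMP r4, #13  (cmp 9,13)
BLT start: taken
r6=18|2=18
r6=M[208]=9
r6=9|19=27
r6=27^5=30
r5=208+4=212
r4=9+2=11
CMP r4, #13  (cmp 11,13)
BLT start: taken
r6=30|2=30
r6=M[212]=-4
r6=(-4)|19=-1
r6=(-1)^5=-6
r5=212+4=216
r4=11+2=13
CMP r4, #13  (cmp 13,13)
BLT start: not taken
r6=(-6)^18=-24
halt.
Total executed instructions: 37.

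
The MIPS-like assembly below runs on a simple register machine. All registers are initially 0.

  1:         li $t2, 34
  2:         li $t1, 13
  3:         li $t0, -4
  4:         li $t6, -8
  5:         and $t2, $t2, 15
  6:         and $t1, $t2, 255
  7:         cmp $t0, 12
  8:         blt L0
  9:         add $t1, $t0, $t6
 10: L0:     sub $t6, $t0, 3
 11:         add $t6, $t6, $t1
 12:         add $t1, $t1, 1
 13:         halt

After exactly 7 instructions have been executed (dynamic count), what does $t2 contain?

li $t2, 34 → $t2=34
li $t1, 13 → $t1=13
li $t0, -4 → $t0=-4
li $t6, -8 → $t6=-8
and $t2, $t2, 15 → $t2=34&15=2
and $t1, $t2, 255 → $t1=2&255=2
cmp $t0, 12  (cmp -4,12)
After step 7: $t2 = 2.

2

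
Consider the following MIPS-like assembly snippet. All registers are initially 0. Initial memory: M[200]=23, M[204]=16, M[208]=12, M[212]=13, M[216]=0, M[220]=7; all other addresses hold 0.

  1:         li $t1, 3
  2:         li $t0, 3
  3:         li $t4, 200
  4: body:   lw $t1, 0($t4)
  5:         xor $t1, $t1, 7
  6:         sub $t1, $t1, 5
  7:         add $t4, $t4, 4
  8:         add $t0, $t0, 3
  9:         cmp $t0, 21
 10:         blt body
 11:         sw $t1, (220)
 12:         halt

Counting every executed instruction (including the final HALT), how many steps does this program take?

47

li $t1, 3 → $t1=3
li $t0, 3 → $t0=3
li $t4, 200 → $t4=200
lw $t1, 0($t4) → $t1=M[200]=23
xor $t1, $t1, 7 → $t1=23^7=16
sub $t1, $t1, 5 → $t1=16-5=11
add $t4, $t4, 4 → $t4=200+4=204
add $t0, $t0, 3 → $t0=3+3=6
cmp $t0, 21  (cmp 6,21)
blt body: taken
lw $t1, 0($t4) → $t1=M[204]=16
xor $t1, $t1, 7 → $t1=16^7=23
sub $t1, $t1, 5 → $t1=23-5=18
add $t4, $t4, 4 → $t4=204+4=208
add $t0, $t0, 3 → $t0=6+3=9
cmp $t0, 21  (cmp 9,21)
blt body: taken
lw $t1, 0($t4) → $t1=M[208]=12
xor $t1, $t1, 7 → $t1=12^7=11
sub $t1, $t1, 5 → $t1=11-5=6
add $t4, $t4, 4 → $t4=208+4=212
add $t0, $t0, 3 → $t0=9+3=12
cmp $t0, 21  (cmp 12,21)
blt body: taken
lw $t1, 0($t4) → $t1=M[212]=13
xor $t1, $t1, 7 → $t1=13^7=10
sub $t1, $t1, 5 → $t1=10-5=5
add $t4, $t4, 4 → $t4=212+4=216
add $t0, $t0, 3 → $t0=12+3=15
cmp $t0, 21  (cmp 15,21)
blt body: taken
lw $t1, 0($t4) → $t1=M[216]=0
xor $t1, $t1, 7 → $t1=0^7=7
sub $t1, $t1, 5 → $t1=7-5=2
add $t4, $t4, 4 → $t4=216+4=220
add $t0, $t0, 3 → $t0=15+3=18
cmp $t0, 21  (cmp 18,21)
blt body: taken
lw $t1, 0($t4) → $t1=M[220]=7
xor $t1, $t1, 7 → $t1=7^7=0
sub $t1, $t1, 5 → $t1=0-5=-5
add $t4, $t4, 4 → $t4=220+4=224
add $t0, $t0, 3 → $t0=18+3=21
cmp $t0, 21  (cmp 21,21)
blt body: not taken
sw $t1, (220) → M[220]=-5
halt.
Total executed instructions: 47.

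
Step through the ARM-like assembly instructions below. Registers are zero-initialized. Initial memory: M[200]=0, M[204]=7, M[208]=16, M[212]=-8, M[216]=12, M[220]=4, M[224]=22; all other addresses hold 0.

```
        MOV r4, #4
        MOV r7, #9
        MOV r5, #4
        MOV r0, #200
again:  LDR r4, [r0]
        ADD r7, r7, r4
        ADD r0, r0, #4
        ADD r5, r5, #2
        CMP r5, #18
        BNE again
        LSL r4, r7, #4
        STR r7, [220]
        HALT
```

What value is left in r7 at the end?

MOV r4, #4 → r4=4
MOV r7, #9 → r7=9
MOV r5, #4 → r5=4
MOV r0, #200 → r0=200
LDR r4, [r0] → r4=M[200]=0
ADD r7, r7, r4 → r7=9+0=9
ADD r0, r0, #4 → r0=200+4=204
ADD r5, r5, #2 → r5=4+2=6
CMP r5, #18  (cmp 6,18)
BNE again: taken
LDR r4, [r0] → r4=M[204]=7
ADD r7, r7, r4 → r7=9+7=16
ADD r0, r0, #4 → r0=204+4=208
ADD r5, r5, #2 → r5=6+2=8
CMP r5, #18  (cmp 8,18)
BNE again: taken
LDR r4, [r0] → r4=M[208]=16
ADD r7, r7, r4 → r7=16+16=32
ADD r0, r0, #4 → r0=208+4=212
ADD r5, r5, #2 → r5=8+2=10
CMP r5, #18  (cmp 10,18)
BNE again: taken
LDR r4, [r0] → r4=M[212]=-8
ADD r7, r7, r4 → r7=32+(-8)=24
ADD r0, r0, #4 → r0=212+4=216
ADD r5, r5, #2 → r5=10+2=12
CMP r5, #18  (cmp 12,18)
BNE again: taken
LDR r4, [r0] → r4=M[216]=12
ADD r7, r7, r4 → r7=24+12=36
ADD r0, r0, #4 → r0=216+4=220
ADD r5, r5, #2 → r5=12+2=14
CMP r5, #18  (cmp 14,18)
BNE again: taken
LDR r4, [r0] → r4=M[220]=4
ADD r7, r7, r4 → r7=36+4=40
ADD r0, r0, #4 → r0=220+4=224
ADD r5, r5, #2 → r5=14+2=16
CMP r5, #18  (cmp 16,18)
BNE again: taken
LDR r4, [r0] → r4=M[224]=22
ADD r7, r7, r4 → r7=40+22=62
ADD r0, r0, #4 → r0=224+4=228
ADD r5, r5, #2 → r5=16+2=18
CMP r5, #18  (cmp 18,18)
BNE again: not taken
LSL r4, r7, #4 → r4=62<<4=992
STR r7, [220] → M[220]=62
halt.

62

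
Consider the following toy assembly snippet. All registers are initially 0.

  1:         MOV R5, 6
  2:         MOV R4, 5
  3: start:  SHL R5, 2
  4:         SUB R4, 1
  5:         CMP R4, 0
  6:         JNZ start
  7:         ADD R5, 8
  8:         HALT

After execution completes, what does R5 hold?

R5=6
R4=5
R5=6<<2=24
R4=5-1=4
CMP R4, 0  (cmp 4,0)
JNZ start: taken
R5=24<<2=96
R4=4-1=3
CMP R4, 0  (cmp 3,0)
JNZ start: taken
R5=96<<2=384
R4=3-1=2
CMP R4, 0  (cmp 2,0)
JNZ start: taken
R5=384<<2=1536
R4=2-1=1
CMP R4, 0  (cmp 1,0)
JNZ start: taken
R5=1536<<2=6144
R4=1-1=0
CMP R4, 0  (cmp 0,0)
JNZ start: not taken
R5=6144+8=6152
halt.

6152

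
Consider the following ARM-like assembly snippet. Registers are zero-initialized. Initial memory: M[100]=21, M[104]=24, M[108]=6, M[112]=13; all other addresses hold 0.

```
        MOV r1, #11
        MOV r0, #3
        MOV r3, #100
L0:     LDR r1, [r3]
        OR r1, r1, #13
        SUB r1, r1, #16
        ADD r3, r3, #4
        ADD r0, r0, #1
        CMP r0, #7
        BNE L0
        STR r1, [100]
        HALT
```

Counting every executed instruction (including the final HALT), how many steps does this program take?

33

after MOV r1, #11: r1=11
after MOV r0, #3: r0=3
after MOV r3, #100: r3=100
after LDR r1, [r3]: r1=M[100]=21
after OR r1, r1, #13: r1=21|13=29
after SUB r1, r1, #16: r1=29-16=13
after ADD r3, r3, #4: r3=100+4=104
after ADD r0, r0, #1: r0=3+1=4
CMP r0, #7  (cmp 4,7)
BNE L0: taken
after LDR r1, [r3]: r1=M[104]=24
after OR r1, r1, #13: r1=24|13=29
after SUB r1, r1, #16: r1=29-16=13
after ADD r3, r3, #4: r3=104+4=108
after ADD r0, r0, #1: r0=4+1=5
CMP r0, #7  (cmp 5,7)
BNE L0: taken
after LDR r1, [r3]: r1=M[108]=6
after OR r1, r1, #13: r1=6|13=15
after SUB r1, r1, #16: r1=15-16=-1
after ADD r3, r3, #4: r3=108+4=112
after ADD r0, r0, #1: r0=5+1=6
CMP r0, #7  (cmp 6,7)
BNE L0: taken
after LDR r1, [r3]: r1=M[112]=13
after OR r1, r1, #13: r1=13|13=13
after SUB r1, r1, #16: r1=13-16=-3
after ADD r3, r3, #4: r3=112+4=116
after ADD r0, r0, #1: r0=6+1=7
CMP r0, #7  (cmp 7,7)
BNE L0: not taken
STR r1, [100] → M[100]=-3
halt.
Total executed instructions: 33.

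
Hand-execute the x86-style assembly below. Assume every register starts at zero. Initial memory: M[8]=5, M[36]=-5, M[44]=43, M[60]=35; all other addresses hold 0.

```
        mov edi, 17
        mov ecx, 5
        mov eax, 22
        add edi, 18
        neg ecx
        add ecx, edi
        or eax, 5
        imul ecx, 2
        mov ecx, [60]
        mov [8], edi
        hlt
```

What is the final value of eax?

after mov edi, 17: edi=17
after mov ecx, 5: ecx=5
after mov eax, 22: eax=22
after add edi, 18: edi=17+18=35
after neg ecx: ecx=-(5)=-5
after add ecx, edi: ecx=(-5)+35=30
after or eax, 5: eax=22|5=23
after imul ecx, 2: ecx=30*2=60
after mov ecx, [60]: ecx=M[60]=35
mov [8], edi → M[8]=35
halt.

23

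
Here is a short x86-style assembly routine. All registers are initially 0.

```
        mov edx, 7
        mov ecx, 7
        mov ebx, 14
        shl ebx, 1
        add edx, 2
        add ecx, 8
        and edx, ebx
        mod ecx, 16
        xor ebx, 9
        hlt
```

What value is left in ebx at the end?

edx=7
ecx=7
ebx=14
ebx=14<<1=28
edx=7+2=9
ecx=7+8=15
edx=9&28=8
ecx=15%16=15
ebx=28^9=21
halt.

21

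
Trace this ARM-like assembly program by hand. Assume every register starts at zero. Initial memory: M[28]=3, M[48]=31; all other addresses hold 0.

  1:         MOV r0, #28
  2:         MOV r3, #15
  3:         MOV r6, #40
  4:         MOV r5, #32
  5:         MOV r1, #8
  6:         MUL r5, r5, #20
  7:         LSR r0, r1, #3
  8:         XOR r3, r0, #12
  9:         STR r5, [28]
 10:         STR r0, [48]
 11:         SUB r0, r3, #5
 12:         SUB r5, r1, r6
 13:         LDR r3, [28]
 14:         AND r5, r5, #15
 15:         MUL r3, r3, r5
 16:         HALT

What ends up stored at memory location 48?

1

r0=28
r3=15
r6=40
r5=32
r1=8
r5=32*20=640
r0=8>>3=1
r3=1^12=13
STR r5, [28] → M[28]=640
STR r0, [48] → M[48]=1
r0=13-5=8
r5=8-40=-32
r3=M[28]=640
r5=(-32)&15=0
r3=640*0=0
halt.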